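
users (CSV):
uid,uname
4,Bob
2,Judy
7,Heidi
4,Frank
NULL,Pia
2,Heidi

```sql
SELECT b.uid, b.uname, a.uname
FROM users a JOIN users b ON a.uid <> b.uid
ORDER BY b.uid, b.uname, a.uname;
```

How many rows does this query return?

INNER JOIN keeps only pairs where the ON condition holds.
Matching on a.uid <> b.uid. A NULL in a compared column never satisfies the condition.
Matched pairs: 16.
Total: 16 rows.

16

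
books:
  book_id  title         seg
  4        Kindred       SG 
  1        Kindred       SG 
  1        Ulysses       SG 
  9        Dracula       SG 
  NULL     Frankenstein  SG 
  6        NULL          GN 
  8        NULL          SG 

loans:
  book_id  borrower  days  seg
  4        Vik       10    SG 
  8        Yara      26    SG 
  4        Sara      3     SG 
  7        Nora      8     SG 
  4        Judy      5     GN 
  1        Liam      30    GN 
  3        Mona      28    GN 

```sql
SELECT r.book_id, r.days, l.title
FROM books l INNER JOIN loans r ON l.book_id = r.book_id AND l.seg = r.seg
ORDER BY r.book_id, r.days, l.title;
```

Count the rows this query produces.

3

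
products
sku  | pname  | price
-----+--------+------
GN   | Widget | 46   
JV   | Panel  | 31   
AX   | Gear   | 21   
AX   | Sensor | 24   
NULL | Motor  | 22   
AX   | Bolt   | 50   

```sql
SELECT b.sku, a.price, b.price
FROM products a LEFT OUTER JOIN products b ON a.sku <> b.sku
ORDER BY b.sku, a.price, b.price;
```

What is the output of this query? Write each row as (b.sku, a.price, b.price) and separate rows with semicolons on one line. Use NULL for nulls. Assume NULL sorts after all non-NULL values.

LEFT JOIN keeps every row from `products a`; unmatched rows get NULL for `products b`'s columns.
Matching on a.sku <> b.sku. A NULL in a compared column never satisfies the condition.
- a row (sku=GN): matches 4 b row(s) → 4 output row(s).
- a row (sku=JV): matches 4 b row(s) → 4 output row(s).
- a row (sku=AX): matches 2 b row(s) → 2 output row(s).
- a row (sku=AX): matches 2 b row(s) → 2 output row(s).
- a row (sku=NULL): no match → kept, b columns NULL.
- a row (sku=AX): matches 2 b row(s) → 2 output row(s).

(AX, 31, 21); (AX, 31, 24); (AX, 31, 50); (AX, 46, 21); (AX, 46, 24); (AX, 46, 50); (GN, 21, 46); (GN, 24, 46); (GN, 31, 46); (GN, 50, 46); (JV, 21, 31); (JV, 24, 31); (JV, 46, 31); (JV, 50, 31); (NULL, 22, NULL)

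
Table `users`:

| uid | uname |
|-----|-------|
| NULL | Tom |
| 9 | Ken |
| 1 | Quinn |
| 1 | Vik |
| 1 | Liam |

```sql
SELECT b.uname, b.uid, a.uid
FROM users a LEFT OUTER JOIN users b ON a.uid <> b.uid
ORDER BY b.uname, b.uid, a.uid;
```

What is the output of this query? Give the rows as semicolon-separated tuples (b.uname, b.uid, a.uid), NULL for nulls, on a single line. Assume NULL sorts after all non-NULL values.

LEFT JOIN keeps every row from `users a`; unmatched rows get NULL for `users b`'s columns.
Matching on a.uid <> b.uid. A NULL in a compared column never satisfies the condition.
- a (uid=NULL) has no partner → padded with NULL.
- a (uid=9) pairs with 3 row(s) of b.
- a (uid=1) pairs with 1 row(s) of b.
- a (uid=1) pairs with 1 row(s) of b.
- a (uid=1) pairs with 1 row(s) of b.
After projecting and ordering:
b.uname | b.uid | a.uid
Ken | 9 | 1
Ken | 9 | 1
Ken | 9 | 1
Liam | 1 | 9
Quinn | 1 | 9
Vik | 1 | 9
NULL | NULL | NULL

(Ken, 9, 1); (Ken, 9, 1); (Ken, 9, 1); (Liam, 1, 9); (Quinn, 1, 9); (Vik, 1, 9); (NULL, NULL, NULL)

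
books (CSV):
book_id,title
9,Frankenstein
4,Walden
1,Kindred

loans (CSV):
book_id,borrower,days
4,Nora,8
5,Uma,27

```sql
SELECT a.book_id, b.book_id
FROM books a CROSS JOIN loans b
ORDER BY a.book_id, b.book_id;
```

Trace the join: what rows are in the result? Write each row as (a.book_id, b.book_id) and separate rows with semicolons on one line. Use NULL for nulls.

(1, 4); (1, 5); (4, 4); (4, 5); (9, 4); (9, 5)

CROSS JOIN pairs every row of `books` with every row of `loans`: 3 × 2 = 6 rows.
After projecting and ordering:
a.book_id | b.book_id
1 | 4
1 | 5
4 | 4
4 | 5
9 | 4
9 | 5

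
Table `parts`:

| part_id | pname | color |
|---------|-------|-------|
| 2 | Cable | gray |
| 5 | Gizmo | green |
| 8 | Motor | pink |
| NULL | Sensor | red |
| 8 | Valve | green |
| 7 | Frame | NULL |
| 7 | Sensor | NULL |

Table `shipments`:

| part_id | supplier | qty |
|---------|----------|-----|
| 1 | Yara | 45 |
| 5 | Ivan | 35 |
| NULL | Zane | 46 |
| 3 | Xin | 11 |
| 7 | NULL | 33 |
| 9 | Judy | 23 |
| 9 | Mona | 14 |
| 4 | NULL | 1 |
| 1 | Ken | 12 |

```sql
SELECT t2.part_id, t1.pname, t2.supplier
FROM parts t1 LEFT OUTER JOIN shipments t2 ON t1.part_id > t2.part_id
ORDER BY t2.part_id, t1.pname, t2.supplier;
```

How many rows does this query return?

LEFT JOIN keeps every row from `parts`; unmatched rows get NULL for `shipments`'s columns.
Matching on t1.part_id > t2.part_id. A NULL in a compared column never satisfies the condition.
Matched pairs: 28; unmatched t1 rows kept: 1.
Total: 28 matched + 1 padded = 29 rows.

29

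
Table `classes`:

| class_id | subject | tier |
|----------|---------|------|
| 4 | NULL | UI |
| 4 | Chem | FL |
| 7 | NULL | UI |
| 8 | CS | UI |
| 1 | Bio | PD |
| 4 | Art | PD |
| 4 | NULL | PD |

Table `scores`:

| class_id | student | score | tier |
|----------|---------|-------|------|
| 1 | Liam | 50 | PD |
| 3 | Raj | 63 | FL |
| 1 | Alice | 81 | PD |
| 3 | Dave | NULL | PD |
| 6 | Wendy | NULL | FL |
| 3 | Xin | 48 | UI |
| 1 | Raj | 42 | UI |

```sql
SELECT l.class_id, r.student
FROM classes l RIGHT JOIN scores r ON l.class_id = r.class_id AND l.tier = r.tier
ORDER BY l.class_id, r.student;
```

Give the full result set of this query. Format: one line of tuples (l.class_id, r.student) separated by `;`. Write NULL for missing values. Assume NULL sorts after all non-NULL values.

(1, Alice); (1, Liam); (NULL, Dave); (NULL, Raj); (NULL, Raj); (NULL, Wendy); (NULL, Xin)

RIGHT JOIN keeps every row from `scores`; unmatched rows get NULL for `classes`'s columns.
Matching on l.class_id = r.class_id AND l.tier = r.tier.
- l row (class_id=4, tier=UI): no match.
- l row (class_id=4, tier=FL): no match.
- l row (class_id=7, tier=UI): no match.
- l row (class_id=8, tier=UI): no match.
- l row (class_id=1, tier=PD): matches 2 r row(s) → 2 output row(s).
- l row (class_id=4, tier=PD): no match.
- l row (class_id=4, tier=PD): no match.
- 5 row(s) from r found no l partner → padded with NULL.
After projecting and ordering:
l.class_id | r.student
1 | Alice
1 | Liam
NULL | Dave
NULL | Raj
NULL | Raj
NULL | Wendy
NULL | Xin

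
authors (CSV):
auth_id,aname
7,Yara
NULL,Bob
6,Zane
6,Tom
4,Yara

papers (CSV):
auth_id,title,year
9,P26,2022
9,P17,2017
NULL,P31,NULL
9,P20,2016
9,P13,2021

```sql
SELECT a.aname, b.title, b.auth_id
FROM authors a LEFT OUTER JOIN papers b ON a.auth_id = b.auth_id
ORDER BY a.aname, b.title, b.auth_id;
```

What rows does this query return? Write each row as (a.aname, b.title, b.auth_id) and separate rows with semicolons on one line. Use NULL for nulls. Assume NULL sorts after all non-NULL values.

(Bob, NULL, NULL); (Tom, NULL, NULL); (Yara, NULL, NULL); (Yara, NULL, NULL); (Zane, NULL, NULL)

LEFT JOIN keeps every row from `authors`; unmatched rows get NULL for `papers`'s columns.
Matching on a.auth_id = b.auth_id. A NULL in a compared column never satisfies the condition.
- a[0] auth_id=7 → no match; kept with NULLs on the b side.
- a[1] auth_id=NULL → no match; kept with NULLs on the b side.
- a[2] auth_id=6 → no match; kept with NULLs on the b side.
- a[3] auth_id=6 → no match; kept with NULLs on the b side.
- a[4] auth_id=4 → no match; kept with NULLs on the b side.
After projecting and ordering:
a.aname | b.title | b.auth_id
Bob | NULL | NULL
Tom | NULL | NULL
Yara | NULL | NULL
Yara | NULL | NULL
Zane | NULL | NULL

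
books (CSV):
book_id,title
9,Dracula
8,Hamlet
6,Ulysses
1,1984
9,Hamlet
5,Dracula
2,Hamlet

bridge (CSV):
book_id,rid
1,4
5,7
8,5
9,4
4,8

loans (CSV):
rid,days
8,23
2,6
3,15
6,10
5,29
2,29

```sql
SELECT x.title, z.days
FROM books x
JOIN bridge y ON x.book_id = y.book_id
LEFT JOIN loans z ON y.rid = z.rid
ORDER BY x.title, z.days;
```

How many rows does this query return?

5

Joins associate left-to-right: books INNER JOIN bridge on book_id gives 5 intermediate row(s).
Then LEFT JOIN `loans z` on rid: each of those 5 rows is kept; rows whose y.rid has no match in z get NULL for z's columns.
Result: 5 row(s).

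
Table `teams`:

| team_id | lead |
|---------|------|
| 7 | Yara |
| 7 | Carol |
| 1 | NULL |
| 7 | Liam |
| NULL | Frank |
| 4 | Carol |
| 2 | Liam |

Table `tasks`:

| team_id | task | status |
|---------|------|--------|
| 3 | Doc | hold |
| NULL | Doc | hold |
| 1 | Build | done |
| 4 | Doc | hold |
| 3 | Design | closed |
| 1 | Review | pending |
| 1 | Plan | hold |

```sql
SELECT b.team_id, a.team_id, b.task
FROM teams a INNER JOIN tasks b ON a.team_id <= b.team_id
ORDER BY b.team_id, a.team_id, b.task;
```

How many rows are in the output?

10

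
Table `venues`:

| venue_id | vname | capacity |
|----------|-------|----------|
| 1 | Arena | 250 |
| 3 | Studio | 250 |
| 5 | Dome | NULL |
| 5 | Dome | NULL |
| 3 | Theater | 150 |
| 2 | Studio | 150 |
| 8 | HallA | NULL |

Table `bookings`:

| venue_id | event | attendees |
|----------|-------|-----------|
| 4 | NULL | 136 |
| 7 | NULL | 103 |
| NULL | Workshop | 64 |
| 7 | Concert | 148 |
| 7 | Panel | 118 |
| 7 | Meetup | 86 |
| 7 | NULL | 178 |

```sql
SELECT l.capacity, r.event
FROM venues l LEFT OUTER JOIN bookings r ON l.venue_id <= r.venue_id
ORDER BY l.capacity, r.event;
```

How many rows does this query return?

LEFT JOIN keeps every row from `venues`; unmatched rows get NULL for `bookings`'s columns.
Matching on l.venue_id <= r.venue_id. A NULL in a compared column never satisfies the condition.
- l row (venue_id=1): matches 6 r row(s) → 6 output row(s).
- l row (venue_id=3): matches 6 r row(s) → 6 output row(s).
- l row (venue_id=5): matches 5 r row(s) → 5 output row(s).
- l row (venue_id=5): matches 5 r row(s) → 5 output row(s).
- l row (venue_id=3): matches 6 r row(s) → 6 output row(s).
- l row (venue_id=2): matches 6 r row(s) → 6 output row(s).
- l row (venue_id=8): no match → kept, r columns NULL.
Total: 34 matched + 1 padded = 35 rows.

35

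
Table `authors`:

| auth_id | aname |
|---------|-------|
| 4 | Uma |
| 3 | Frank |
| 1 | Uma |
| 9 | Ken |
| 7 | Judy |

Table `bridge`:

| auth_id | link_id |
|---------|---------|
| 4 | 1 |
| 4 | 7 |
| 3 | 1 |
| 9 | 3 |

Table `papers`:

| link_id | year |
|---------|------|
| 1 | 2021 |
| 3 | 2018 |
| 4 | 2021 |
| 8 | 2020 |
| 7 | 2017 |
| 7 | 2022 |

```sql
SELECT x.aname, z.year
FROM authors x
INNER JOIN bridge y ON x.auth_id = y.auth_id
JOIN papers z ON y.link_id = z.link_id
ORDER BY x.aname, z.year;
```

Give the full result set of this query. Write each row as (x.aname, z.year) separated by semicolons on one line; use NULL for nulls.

(Frank, 2021); (Ken, 2018); (Uma, 2017); (Uma, 2021); (Uma, 2022)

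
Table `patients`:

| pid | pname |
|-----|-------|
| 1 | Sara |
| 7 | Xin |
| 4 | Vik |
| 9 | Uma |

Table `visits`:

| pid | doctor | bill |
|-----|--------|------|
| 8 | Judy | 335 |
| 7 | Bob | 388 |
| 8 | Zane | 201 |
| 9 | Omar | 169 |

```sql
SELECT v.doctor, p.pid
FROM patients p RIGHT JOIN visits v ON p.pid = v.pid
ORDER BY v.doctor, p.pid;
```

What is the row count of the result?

4

RIGHT JOIN keeps every row from `visits`; unmatched rows get NULL for `patients`'s columns.
Matching on p.pid = v.pid.
- p (pid=1) has no partner in v.
- p (pid=7) pairs with 1 row(s) of v.
- p (pid=4) has no partner in v.
- p (pid=9) pairs with 1 row(s) of v.
- plus 2 unmatched v row(s), each kept with NULL p columns.
Total: 2 matched + 2 padded = 4 rows.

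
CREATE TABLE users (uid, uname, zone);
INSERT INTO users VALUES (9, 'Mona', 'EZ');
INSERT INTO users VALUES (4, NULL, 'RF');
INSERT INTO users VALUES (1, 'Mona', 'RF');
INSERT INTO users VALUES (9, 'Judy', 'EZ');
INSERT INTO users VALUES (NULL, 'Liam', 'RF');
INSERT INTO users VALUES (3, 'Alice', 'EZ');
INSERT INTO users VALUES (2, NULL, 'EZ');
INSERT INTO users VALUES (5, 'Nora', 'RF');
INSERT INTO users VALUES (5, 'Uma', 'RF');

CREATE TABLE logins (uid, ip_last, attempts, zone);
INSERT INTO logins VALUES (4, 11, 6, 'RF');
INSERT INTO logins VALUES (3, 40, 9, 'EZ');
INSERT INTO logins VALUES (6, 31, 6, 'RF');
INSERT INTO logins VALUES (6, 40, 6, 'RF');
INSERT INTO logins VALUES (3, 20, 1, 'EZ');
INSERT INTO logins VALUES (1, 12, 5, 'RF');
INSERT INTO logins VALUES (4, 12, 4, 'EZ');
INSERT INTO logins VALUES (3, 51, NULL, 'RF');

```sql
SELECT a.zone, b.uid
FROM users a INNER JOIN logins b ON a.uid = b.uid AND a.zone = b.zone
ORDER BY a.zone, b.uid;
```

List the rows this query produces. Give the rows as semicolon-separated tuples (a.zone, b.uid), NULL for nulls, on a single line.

(EZ, 3); (EZ, 3); (RF, 1); (RF, 4)

INNER JOIN keeps only pairs where the ON condition holds.
Matching on a.uid = b.uid AND a.zone = b.zone. A NULL in a compared column never satisfies the condition.
- a row (uid=9, zone=EZ): no match → dropped.
- a row (uid=4, zone=RF): matches 1 b row(s) → 1 output row(s).
- a row (uid=1, zone=RF): matches 1 b row(s) → 1 output row(s).
- a row (uid=9, zone=EZ): no match → dropped.
- a row (uid=NULL, zone=RF): no match → dropped.
- a row (uid=3, zone=EZ): matches 2 b row(s) → 2 output row(s).
- a row (uid=2, zone=EZ): no match → dropped.
- a row (uid=5, zone=RF): no match → dropped.
- a row (uid=5, zone=RF): no match → dropped.
After projecting and ordering:
a.zone | b.uid
EZ | 3
EZ | 3
RF | 1
RF | 4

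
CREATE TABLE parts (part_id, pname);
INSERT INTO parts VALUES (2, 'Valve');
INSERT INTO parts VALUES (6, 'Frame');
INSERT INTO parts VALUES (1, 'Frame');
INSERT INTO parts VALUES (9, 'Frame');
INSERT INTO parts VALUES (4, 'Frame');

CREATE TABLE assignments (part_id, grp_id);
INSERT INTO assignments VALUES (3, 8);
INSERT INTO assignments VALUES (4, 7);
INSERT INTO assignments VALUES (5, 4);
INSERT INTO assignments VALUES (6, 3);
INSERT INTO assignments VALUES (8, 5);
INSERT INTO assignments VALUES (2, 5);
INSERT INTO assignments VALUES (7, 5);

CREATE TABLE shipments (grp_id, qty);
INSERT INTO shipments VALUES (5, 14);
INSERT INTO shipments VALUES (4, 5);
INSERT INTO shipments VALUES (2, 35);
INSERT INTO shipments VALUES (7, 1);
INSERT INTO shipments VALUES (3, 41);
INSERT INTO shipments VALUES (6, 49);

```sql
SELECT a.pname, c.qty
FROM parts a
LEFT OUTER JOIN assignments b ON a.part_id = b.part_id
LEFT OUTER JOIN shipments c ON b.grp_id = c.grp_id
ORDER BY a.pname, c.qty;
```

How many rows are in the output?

Step 1 — a LEFT JOIN b on part_id → 5 row(s).
Then LEFT JOIN `shipments c` on grp_id: each of those 5 rows is kept; rows whose b.grp_id has no match in c get NULL for c's columns.
Result: 5 row(s).

5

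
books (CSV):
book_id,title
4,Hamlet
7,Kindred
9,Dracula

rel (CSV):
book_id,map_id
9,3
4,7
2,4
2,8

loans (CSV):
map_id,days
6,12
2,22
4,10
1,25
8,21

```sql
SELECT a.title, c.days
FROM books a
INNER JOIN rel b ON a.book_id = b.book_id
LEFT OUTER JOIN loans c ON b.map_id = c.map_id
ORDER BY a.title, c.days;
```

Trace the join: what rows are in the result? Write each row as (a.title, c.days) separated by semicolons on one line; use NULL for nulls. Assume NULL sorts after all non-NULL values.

Joins associate left-to-right: books INNER JOIN rel on book_id gives 2 intermediate row(s).
Then LEFT JOIN `loans c` on map_id: each of those 2 rows is kept; rows whose b.map_id has no match in c get NULL for c's columns.

(Dracula, NULL); (Hamlet, NULL)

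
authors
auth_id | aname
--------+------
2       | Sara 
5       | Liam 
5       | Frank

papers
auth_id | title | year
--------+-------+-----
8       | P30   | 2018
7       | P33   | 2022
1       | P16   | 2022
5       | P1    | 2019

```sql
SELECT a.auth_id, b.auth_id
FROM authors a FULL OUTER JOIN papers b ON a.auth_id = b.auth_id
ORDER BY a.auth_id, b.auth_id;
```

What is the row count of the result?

6

FULL OUTER JOIN keeps every row from both sides; unmatched rows get NULL for the other side's columns.
Matching on a.auth_id = b.auth_id.
Matched pairs: 2; unmatched a rows kept: 1; unmatched b rows kept: 3.
Total: 2 matched + 4 padded = 6 rows.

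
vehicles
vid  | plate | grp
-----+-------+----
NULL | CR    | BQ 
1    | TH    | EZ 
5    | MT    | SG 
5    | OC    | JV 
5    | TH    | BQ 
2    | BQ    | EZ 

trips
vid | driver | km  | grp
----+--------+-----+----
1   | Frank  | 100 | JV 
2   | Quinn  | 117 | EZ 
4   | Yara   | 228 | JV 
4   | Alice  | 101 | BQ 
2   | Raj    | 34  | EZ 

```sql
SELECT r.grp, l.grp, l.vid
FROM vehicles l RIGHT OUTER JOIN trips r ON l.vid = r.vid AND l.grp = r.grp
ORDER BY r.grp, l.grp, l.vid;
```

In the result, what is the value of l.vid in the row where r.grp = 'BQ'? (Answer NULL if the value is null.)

RIGHT JOIN keeps every row from `trips`; unmatched rows get NULL for `vehicles`'s columns.
Matching on l.vid = r.vid AND l.grp = r.grp. A NULL in a compared column never satisfies the condition.
- l row (vid=NULL, grp=BQ): no match.
- l row (vid=1, grp=EZ): no match.
- l row (vid=5, grp=SG): no match.
- l row (vid=5, grp=JV): no match.
- l row (vid=5, grp=BQ): no match.
- l row (vid=2, grp=EZ): matches 2 r row(s) → 2 output row(s).
- 3 row(s) from r found no l partner → padded with NULL.

NULL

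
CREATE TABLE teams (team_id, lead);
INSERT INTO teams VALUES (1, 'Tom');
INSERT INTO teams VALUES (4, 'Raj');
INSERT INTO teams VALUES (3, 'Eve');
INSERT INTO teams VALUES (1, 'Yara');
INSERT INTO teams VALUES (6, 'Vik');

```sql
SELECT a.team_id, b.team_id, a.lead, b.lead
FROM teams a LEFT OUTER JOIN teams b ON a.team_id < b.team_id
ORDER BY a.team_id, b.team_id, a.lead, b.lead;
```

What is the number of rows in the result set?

10

LEFT JOIN keeps every row from `teams a`; unmatched rows get NULL for `teams b`'s columns.
Matching on a.team_id < b.team_id.
Matched pairs: 9; unmatched a rows kept: 1.
Total: 9 matched + 1 padded = 10 rows.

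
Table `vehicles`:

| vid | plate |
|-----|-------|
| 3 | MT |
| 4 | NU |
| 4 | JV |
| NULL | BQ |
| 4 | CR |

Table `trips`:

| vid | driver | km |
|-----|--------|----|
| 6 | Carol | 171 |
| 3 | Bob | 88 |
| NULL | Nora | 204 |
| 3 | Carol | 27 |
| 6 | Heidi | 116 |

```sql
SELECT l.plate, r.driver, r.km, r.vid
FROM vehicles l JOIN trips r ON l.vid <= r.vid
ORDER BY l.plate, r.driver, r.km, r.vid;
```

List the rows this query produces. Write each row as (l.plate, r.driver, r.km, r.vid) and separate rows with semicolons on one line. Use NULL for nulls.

(CR, Carol, 171, 6); (CR, Heidi, 116, 6); (JV, Carol, 171, 6); (JV, Heidi, 116, 6); (MT, Bob, 88, 3); (MT, Carol, 27, 3); (MT, Carol, 171, 6); (MT, Heidi, 116, 6); (NU, Carol, 171, 6); (NU, Heidi, 116, 6)

INNER JOIN keeps only pairs where the ON condition holds.
Matching on l.vid <= r.vid. A NULL in a compared column never satisfies the condition.
- vid=3: 4 matching r row(s), so 4 row(s) emitted.
- vid=4: 2 matching r row(s), so 2 row(s) emitted.
- vid=4: 2 matching r row(s), so 2 row(s) emitted.
- vid=NULL: no matching r row, dropped.
- vid=4: 2 matching r row(s), so 2 row(s) emitted.
After projecting and ordering:
l.plate | r.driver | r.km | r.vid
CR | Carol | 171 | 6
CR | Heidi | 116 | 6
JV | Carol | 171 | 6
JV | Heidi | 116 | 6
MT | Bob | 88 | 3
MT | Carol | 27 | 3
MT | Carol | 171 | 6
MT | Heidi | 116 | 6
NU | Carol | 171 | 6
NU | Heidi | 116 | 6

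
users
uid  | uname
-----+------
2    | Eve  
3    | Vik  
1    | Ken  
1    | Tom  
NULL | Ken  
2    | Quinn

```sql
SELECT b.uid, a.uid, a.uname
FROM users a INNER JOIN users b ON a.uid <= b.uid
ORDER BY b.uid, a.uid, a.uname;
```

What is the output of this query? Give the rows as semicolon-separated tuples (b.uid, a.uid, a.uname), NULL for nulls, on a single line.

(1, 1, Ken); (1, 1, Ken); (1, 1, Tom); (1, 1, Tom); (2, 1, Ken); (2, 1, Ken); (2, 1, Tom); (2, 1, Tom); (2, 2, Eve); (2, 2, Eve); (2, 2, Quinn); (2, 2, Quinn); (3, 1, Ken); (3, 1, Tom); (3, 2, Eve); (3, 2, Quinn); (3, 3, Vik)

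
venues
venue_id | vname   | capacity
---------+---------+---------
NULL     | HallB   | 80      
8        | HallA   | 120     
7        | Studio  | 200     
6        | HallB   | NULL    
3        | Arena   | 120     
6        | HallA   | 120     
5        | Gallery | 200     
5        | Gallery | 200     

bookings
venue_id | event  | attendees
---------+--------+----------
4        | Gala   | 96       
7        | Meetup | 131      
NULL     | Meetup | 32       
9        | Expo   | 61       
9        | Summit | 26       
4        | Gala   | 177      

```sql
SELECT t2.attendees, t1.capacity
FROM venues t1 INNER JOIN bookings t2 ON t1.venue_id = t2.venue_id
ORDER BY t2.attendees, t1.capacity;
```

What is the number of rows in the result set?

INNER JOIN keeps only pairs where the ON condition holds.
Matching on t1.venue_id = t2.venue_id. A NULL in a compared column never satisfies the condition.
Matched pairs: 1.
Total: 1 rows.

1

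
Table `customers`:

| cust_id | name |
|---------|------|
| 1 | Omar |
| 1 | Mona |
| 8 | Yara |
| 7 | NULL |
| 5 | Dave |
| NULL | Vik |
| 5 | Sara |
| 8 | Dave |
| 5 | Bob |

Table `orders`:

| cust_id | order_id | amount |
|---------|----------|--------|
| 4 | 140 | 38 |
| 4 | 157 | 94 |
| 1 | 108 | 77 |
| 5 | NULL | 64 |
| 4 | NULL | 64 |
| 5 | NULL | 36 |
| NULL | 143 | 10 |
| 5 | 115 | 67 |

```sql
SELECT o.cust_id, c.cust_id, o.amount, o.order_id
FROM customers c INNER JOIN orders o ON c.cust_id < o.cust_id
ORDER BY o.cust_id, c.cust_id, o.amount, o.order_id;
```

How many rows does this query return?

12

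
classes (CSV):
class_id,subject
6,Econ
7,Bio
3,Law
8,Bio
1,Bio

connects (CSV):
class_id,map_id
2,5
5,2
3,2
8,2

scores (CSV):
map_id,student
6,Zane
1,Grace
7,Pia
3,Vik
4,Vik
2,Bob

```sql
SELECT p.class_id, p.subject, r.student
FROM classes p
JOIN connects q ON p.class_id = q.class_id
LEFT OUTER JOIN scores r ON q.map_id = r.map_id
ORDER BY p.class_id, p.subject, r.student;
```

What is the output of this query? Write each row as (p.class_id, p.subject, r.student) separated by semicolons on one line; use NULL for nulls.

(3, Law, Bob); (8, Bio, Bob)

Joins associate left-to-right: classes INNER JOIN connects on class_id gives 2 intermediate row(s).
Then LEFT JOIN `scores r` on map_id: each of those 2 rows is kept; rows whose q.map_id has no match in r get NULL for r's columns.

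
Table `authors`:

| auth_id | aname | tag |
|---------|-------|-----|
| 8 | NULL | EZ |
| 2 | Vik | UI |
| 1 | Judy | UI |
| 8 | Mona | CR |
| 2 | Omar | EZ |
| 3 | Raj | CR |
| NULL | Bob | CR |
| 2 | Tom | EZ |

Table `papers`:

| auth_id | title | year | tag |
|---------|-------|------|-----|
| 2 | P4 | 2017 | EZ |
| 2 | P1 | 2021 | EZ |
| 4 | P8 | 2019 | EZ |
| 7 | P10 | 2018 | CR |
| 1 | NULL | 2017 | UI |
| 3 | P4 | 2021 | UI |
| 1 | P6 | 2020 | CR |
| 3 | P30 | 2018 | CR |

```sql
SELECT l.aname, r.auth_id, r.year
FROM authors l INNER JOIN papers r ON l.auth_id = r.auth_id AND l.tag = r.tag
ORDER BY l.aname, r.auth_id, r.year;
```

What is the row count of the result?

INNER JOIN keeps only pairs where the ON condition holds.
Matching on l.auth_id = r.auth_id AND l.tag = r.tag. A NULL in a compared column never satisfies the condition.
Matched pairs: 6.
Total: 6 rows.

6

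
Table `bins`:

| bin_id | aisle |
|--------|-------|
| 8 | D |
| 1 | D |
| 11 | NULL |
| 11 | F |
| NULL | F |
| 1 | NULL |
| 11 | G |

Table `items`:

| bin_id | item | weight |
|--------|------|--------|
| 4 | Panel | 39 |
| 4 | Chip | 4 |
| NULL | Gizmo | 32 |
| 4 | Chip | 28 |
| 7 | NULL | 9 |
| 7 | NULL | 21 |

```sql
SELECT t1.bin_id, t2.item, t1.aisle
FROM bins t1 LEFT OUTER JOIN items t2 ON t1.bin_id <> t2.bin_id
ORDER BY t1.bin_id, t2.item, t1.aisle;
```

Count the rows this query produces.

31

LEFT JOIN keeps every row from `bins`; unmatched rows get NULL for `items`'s columns.
Matching on t1.bin_id <> t2.bin_id. A NULL in a compared column never satisfies the condition.
- bin_id=8: 5 matching t2 row(s), so 5 row(s) emitted.
- bin_id=1: 5 matching t2 row(s), so 5 row(s) emitted.
- bin_id=11: 5 matching t2 row(s), so 5 row(s) emitted.
- bin_id=11: 5 matching t2 row(s), so 5 row(s) emitted.
- bin_id=NULL: no t2 row matches, row kept with t2 columns NULL.
- bin_id=1: 5 matching t2 row(s), so 5 row(s) emitted.
- bin_id=11: 5 matching t2 row(s), so 5 row(s) emitted.
Total: 30 matched + 1 padded = 31 rows.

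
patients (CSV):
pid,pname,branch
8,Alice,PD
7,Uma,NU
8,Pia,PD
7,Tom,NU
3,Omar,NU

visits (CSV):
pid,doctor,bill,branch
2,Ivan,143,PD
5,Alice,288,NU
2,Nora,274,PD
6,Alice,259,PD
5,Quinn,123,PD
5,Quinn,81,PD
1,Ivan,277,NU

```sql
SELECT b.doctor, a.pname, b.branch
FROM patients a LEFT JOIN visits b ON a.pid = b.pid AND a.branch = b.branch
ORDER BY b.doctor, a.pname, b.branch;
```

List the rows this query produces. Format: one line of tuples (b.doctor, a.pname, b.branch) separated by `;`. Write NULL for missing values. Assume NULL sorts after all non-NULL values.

LEFT JOIN keeps every row from `patients`; unmatched rows get NULL for `visits`'s columns.
Matching on a.pid = b.pid AND a.branch = b.branch.
Matched pairs: 0; unmatched a rows kept: 5.

(NULL, Alice, NULL); (NULL, Omar, NULL); (NULL, Pia, NULL); (NULL, Tom, NULL); (NULL, Uma, NULL)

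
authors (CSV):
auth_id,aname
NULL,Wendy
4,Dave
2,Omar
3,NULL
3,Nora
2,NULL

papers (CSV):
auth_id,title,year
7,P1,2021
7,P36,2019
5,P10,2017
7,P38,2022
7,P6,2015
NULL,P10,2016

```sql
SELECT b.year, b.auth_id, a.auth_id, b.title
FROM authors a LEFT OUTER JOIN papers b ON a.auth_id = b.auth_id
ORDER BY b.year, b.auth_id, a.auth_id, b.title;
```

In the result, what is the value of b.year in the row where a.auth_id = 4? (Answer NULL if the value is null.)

NULL

LEFT JOIN keeps every row from `authors`; unmatched rows get NULL for `papers`'s columns.
Matching on a.auth_id = b.auth_id. A NULL in a compared column never satisfies the condition.
- auth_id=NULL: no b row matches, row kept with b columns NULL.
- auth_id=4: no b row matches, row kept with b columns NULL.
- auth_id=2: no b row matches, row kept with b columns NULL.
- auth_id=3: no b row matches, row kept with b columns NULL.
- auth_id=3: no b row matches, row kept with b columns NULL.
- auth_id=2: no b row matches, row kept with b columns NULL.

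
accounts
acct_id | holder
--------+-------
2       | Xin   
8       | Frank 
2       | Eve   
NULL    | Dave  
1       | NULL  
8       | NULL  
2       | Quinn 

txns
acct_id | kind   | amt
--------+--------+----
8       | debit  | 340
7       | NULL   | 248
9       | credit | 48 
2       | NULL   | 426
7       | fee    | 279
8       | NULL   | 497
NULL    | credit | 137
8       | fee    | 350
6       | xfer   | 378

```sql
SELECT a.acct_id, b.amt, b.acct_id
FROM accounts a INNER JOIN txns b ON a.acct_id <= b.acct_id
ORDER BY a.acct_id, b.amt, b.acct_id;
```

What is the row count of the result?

INNER JOIN keeps only pairs where the ON condition holds.
Matching on a.acct_id <= b.acct_id. A NULL in a compared column never satisfies the condition.
- acct_id=2: 8 matching b row(s), so 8 row(s) emitted.
- acct_id=8: 4 matching b row(s), so 4 row(s) emitted.
- acct_id=2: 8 matching b row(s), so 8 row(s) emitted.
- acct_id=NULL: no matching b row, dropped.
- acct_id=1: 8 matching b row(s), so 8 row(s) emitted.
- acct_id=8: 4 matching b row(s), so 4 row(s) emitted.
- acct_id=2: 8 matching b row(s), so 8 row(s) emitted.
Total: 40 rows.

40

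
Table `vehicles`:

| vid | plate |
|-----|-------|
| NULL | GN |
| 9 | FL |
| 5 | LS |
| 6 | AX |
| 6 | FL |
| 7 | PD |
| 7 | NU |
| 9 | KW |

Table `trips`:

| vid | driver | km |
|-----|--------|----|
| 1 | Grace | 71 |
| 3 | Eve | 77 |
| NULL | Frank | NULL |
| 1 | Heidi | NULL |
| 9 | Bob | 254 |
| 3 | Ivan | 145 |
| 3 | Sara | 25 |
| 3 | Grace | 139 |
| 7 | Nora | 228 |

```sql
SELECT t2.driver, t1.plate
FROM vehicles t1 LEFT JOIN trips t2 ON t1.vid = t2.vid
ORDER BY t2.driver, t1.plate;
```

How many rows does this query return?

LEFT JOIN keeps every row from `vehicles`; unmatched rows get NULL for `trips`'s columns.
Matching on t1.vid = t2.vid. A NULL in a compared column never satisfies the condition.
- t1[0] vid=NULL → no match; kept with NULLs on the t2 side.
- t1[1] vid=9 → 1 match(es) in t2 → 1 row(s).
- t1[2] vid=5 → no match; kept with NULLs on the t2 side.
- t1[3] vid=6 → no match; kept with NULLs on the t2 side.
- t1[4] vid=6 → no match; kept with NULLs on the t2 side.
- t1[5] vid=7 → 1 match(es) in t2 → 1 row(s).
- t1[6] vid=7 → 1 match(es) in t2 → 1 row(s).
- t1[7] vid=9 → 1 match(es) in t2 → 1 row(s).
Total: 4 matched + 4 padded = 8 rows.

8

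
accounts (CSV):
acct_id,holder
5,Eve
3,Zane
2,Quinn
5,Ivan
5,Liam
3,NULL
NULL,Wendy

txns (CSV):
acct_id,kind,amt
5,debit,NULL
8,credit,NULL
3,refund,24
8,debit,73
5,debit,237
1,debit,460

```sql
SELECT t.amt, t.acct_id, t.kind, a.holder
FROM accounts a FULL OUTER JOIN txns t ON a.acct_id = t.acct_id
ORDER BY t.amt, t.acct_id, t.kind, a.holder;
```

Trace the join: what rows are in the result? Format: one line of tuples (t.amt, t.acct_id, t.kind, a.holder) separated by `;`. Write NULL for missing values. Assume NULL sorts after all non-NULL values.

(24, 3, refund, Zane); (24, 3, refund, NULL); (73, 8, debit, NULL); (237, 5, debit, Eve); (237, 5, debit, Ivan); (237, 5, debit, Liam); (460, 1, debit, NULL); (NULL, 5, debit, Eve); (NULL, 5, debit, Ivan); (NULL, 5, debit, Liam); (NULL, 8, credit, NULL); (NULL, NULL, NULL, Quinn); (NULL, NULL, NULL, Wendy)

FULL OUTER JOIN keeps every row from both sides; unmatched rows get NULL for the other side's columns.
Matching on a.acct_id = t.acct_id. A NULL in a compared column never satisfies the condition.
- a (acct_id=5) pairs with 2 row(s) of t.
- a (acct_id=3) pairs with 1 row(s) of t.
- a (acct_id=2) has no partner → padded with NULL.
- a (acct_id=5) pairs with 2 row(s) of t.
- a (acct_id=5) pairs with 2 row(s) of t.
- a (acct_id=3) pairs with 1 row(s) of t.
- a (acct_id=NULL) has no partner → padded with NULL.
- 3 row(s) from t found no a partner → padded with NULL.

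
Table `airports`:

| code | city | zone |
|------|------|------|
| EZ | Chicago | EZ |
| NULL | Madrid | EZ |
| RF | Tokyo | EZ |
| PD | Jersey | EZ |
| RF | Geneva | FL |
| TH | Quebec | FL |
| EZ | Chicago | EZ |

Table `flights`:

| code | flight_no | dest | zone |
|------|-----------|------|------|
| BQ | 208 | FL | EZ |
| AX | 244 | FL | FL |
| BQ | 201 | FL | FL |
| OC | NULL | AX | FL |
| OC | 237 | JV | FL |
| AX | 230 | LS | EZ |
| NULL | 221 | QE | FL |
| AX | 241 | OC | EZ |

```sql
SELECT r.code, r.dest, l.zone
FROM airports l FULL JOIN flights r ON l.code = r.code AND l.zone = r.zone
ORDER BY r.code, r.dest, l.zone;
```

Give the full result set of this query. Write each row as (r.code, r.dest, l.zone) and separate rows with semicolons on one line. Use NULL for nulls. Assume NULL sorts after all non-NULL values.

(AX, FL, NULL); (AX, LS, NULL); (AX, OC, NULL); (BQ, FL, NULL); (BQ, FL, NULL); (OC, AX, NULL); (OC, JV, NULL); (NULL, QE, NULL); (NULL, NULL, EZ); (NULL, NULL, EZ); (NULL, NULL, EZ); (NULL, NULL, EZ); (NULL, NULL, EZ); (NULL, NULL, FL); (NULL, NULL, FL)

FULL OUTER JOIN keeps every row from both sides; unmatched rows get NULL for the other side's columns.
Matching on l.code = r.code AND l.zone = r.zone. A NULL in a compared column never satisfies the condition.
Matched pairs: 0; unmatched l rows kept: 7; unmatched r rows kept: 8.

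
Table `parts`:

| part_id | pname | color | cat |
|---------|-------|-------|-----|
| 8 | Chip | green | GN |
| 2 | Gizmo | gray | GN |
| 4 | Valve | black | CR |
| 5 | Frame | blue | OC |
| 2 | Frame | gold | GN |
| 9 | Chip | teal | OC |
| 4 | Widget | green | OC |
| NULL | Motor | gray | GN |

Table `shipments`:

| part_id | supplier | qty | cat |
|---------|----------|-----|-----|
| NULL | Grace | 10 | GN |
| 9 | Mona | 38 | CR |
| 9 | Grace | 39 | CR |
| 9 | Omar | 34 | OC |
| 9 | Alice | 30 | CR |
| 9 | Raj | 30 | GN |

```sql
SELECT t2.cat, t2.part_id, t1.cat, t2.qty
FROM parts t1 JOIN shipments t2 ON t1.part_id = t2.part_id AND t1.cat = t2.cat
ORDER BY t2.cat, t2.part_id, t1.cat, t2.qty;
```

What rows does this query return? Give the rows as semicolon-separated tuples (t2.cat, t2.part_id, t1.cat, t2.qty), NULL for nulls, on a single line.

INNER JOIN keeps only pairs where the ON condition holds.
Matching on t1.part_id = t2.part_id AND t1.cat = t2.cat. A NULL in a compared column never satisfies the condition.
- t1 (part_id=8, cat=GN) has no partner → excluded.
- t1 (part_id=2, cat=GN) has no partner → excluded.
- t1 (part_id=4, cat=CR) has no partner → excluded.
- t1 (part_id=5, cat=OC) has no partner → excluded.
- t1 (part_id=2, cat=GN) has no partner → excluded.
- t1 (part_id=9, cat=OC) pairs with 1 row(s) of t2.
- t1 (part_id=4, cat=OC) has no partner → excluded.
- t1 (part_id=NULL, cat=GN) has no partner → excluded.
After projecting and ordering:
t2.cat | t2.part_id | t1.cat | t2.qty
OC | 9 | OC | 34

(OC, 9, OC, 34)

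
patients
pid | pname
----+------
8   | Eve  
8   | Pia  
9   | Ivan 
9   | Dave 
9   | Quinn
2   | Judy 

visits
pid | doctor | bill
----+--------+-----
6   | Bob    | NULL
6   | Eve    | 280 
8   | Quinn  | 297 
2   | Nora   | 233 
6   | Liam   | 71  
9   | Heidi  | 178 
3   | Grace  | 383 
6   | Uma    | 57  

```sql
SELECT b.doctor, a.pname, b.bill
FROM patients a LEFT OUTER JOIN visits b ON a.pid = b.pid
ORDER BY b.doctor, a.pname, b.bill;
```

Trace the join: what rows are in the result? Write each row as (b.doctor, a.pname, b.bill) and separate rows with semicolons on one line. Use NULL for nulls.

LEFT JOIN keeps every row from `patients`; unmatched rows get NULL for `visits`'s columns.
Matching on a.pid = b.pid.
Matched pairs: 6; unmatched a rows kept: 0.

(Heidi, Dave, 178); (Heidi, Ivan, 178); (Heidi, Quinn, 178); (Nora, Judy, 233); (Quinn, Eve, 297); (Quinn, Pia, 297)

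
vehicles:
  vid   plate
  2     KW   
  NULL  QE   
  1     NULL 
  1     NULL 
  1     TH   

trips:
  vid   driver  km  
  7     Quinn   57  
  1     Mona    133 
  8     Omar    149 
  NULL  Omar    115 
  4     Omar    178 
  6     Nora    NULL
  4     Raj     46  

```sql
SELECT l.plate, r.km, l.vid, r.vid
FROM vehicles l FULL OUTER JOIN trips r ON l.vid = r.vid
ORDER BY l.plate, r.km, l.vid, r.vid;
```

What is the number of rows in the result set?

11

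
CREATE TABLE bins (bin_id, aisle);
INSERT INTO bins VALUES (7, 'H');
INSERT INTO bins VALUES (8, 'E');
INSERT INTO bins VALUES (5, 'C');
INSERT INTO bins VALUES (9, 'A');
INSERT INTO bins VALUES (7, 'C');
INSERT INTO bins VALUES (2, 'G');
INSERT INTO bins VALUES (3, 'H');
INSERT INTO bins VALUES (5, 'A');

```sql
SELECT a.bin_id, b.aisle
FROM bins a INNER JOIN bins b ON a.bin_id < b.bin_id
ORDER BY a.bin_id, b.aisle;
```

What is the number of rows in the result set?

INNER JOIN keeps only pairs where the ON condition holds.
Matching on a.bin_id < b.bin_id.
- a row (bin_id=7): matches 2 b row(s) → 2 output row(s).
- a row (bin_id=8): matches 1 b row(s) → 1 output row(s).
- a row (bin_id=5): matches 4 b row(s) → 4 output row(s).
- a row (bin_id=9): no match → dropped.
- a row (bin_id=7): matches 2 b row(s) → 2 output row(s).
- a row (bin_id=2): matches 7 b row(s) → 7 output row(s).
- a row (bin_id=3): matches 6 b row(s) → 6 output row(s).
- a row (bin_id=5): matches 4 b row(s) → 4 output row(s).
Total: 26 rows.

26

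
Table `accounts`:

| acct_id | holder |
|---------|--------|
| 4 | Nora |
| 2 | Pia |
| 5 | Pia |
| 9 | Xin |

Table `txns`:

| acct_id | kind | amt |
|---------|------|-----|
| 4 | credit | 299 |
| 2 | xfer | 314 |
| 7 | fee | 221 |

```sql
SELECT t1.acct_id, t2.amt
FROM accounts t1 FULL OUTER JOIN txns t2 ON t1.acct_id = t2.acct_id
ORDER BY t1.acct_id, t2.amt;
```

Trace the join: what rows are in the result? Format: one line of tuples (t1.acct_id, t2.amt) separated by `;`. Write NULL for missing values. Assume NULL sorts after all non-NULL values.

(2, 314); (4, 299); (5, NULL); (9, NULL); (NULL, 221)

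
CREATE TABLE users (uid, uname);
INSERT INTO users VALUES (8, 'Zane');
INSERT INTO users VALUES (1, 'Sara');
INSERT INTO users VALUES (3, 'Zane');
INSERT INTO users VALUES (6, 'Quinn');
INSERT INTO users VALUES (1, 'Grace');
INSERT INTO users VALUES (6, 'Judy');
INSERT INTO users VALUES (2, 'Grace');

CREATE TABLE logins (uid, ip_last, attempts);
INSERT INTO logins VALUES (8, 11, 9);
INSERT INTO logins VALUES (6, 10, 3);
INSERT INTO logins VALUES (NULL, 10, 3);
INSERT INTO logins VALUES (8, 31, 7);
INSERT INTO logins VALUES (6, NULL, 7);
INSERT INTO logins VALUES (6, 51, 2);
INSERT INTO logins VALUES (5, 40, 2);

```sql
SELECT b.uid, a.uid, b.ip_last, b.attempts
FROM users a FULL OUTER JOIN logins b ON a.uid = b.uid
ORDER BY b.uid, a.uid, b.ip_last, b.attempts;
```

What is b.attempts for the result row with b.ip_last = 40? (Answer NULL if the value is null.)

2

FULL OUTER JOIN keeps every row from both sides; unmatched rows get NULL for the other side's columns.
Matching on a.uid = b.uid. A NULL in a compared column never satisfies the condition.
Matched pairs: 8; unmatched a rows kept: 4; unmatched b rows kept: 2.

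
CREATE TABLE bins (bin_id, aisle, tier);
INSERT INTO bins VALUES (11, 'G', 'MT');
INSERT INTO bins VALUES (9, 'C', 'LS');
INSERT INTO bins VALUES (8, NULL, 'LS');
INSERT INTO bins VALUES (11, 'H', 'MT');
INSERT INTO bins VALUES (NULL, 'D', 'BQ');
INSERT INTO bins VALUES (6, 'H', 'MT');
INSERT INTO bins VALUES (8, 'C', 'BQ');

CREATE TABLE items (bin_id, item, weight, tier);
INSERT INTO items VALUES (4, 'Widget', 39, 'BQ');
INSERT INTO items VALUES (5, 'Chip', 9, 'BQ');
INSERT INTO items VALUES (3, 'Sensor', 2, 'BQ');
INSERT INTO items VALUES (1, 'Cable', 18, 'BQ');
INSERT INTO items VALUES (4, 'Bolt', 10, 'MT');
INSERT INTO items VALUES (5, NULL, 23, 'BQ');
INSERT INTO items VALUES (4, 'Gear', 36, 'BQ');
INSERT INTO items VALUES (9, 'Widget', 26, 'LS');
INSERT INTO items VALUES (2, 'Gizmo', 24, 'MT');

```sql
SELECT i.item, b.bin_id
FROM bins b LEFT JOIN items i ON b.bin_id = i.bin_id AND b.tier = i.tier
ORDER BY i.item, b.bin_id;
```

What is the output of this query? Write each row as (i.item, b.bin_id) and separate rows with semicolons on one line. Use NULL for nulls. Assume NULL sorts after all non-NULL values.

(Widget, 9); (NULL, 6); (NULL, 8); (NULL, 8); (NULL, 11); (NULL, 11); (NULL, NULL)

LEFT JOIN keeps every row from `bins`; unmatched rows get NULL for `items`'s columns.
Matching on b.bin_id = i.bin_id AND b.tier = i.tier. A NULL in a compared column never satisfies the condition.
Matched pairs: 1; unmatched b rows kept: 6.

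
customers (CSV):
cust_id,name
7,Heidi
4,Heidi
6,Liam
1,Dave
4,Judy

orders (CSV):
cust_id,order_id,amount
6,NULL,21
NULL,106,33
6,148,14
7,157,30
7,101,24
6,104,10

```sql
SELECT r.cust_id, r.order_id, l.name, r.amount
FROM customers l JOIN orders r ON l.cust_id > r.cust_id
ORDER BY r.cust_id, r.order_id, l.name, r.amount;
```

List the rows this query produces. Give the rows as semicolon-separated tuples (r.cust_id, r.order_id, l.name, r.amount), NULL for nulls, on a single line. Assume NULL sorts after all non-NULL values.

(6, 104, Heidi, 10); (6, 148, Heidi, 14); (6, NULL, Heidi, 21)

INNER JOIN keeps only pairs where the ON condition holds.
Matching on l.cust_id > r.cust_id. A NULL in a compared column never satisfies the condition.
- l (cust_id=7) pairs with 3 row(s) of r.
- l (cust_id=4) has no partner → excluded.
- l (cust_id=6) has no partner → excluded.
- l (cust_id=1) has no partner → excluded.
- l (cust_id=4) has no partner → excluded.
After projecting and ordering:
r.cust_id | r.order_id | l.name | r.amount
6 | 104 | Heidi | 10
6 | 148 | Heidi | 14
6 | NULL | Heidi | 21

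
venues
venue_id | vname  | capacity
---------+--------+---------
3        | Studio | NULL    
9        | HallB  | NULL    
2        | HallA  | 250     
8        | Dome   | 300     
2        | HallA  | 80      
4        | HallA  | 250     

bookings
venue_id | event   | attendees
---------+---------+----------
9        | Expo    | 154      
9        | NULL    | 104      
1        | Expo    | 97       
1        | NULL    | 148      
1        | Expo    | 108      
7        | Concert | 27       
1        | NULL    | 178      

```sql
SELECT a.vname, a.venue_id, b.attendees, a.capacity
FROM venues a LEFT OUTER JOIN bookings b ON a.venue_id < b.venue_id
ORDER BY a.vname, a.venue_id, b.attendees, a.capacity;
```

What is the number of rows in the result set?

15

LEFT JOIN keeps every row from `venues`; unmatched rows get NULL for `bookings`'s columns.
Matching on a.venue_id < b.venue_id.
- venue_id=3: 3 matching b row(s), so 3 row(s) emitted.
- venue_id=9: no b row matches, row kept with b columns NULL.
- venue_id=2: 3 matching b row(s), so 3 row(s) emitted.
- venue_id=8: 2 matching b row(s), so 2 row(s) emitted.
- venue_id=2: 3 matching b row(s), so 3 row(s) emitted.
- venue_id=4: 3 matching b row(s), so 3 row(s) emitted.
Total: 14 matched + 1 padded = 15 rows.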